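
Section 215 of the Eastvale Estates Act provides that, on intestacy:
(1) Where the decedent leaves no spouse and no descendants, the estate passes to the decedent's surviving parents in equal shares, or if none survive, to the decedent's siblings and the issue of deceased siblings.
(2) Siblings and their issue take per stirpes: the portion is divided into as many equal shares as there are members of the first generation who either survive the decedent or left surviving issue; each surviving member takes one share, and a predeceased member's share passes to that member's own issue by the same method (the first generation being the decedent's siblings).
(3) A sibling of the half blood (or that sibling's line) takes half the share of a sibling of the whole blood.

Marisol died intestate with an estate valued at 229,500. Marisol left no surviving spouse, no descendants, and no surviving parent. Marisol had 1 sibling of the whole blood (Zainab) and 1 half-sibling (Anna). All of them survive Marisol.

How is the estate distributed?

Anna: 76,500; Zainab: 153,000

The entire 229,500 passes to the siblings and their issue.
Counting each half-blood sibling's line as half a unit, there are 3/2 units in 229,500, so one unit is 153,000. Whole-blood lines (Zainab) take 153,000 each; half-blood lines (Anna) take 76,500 each.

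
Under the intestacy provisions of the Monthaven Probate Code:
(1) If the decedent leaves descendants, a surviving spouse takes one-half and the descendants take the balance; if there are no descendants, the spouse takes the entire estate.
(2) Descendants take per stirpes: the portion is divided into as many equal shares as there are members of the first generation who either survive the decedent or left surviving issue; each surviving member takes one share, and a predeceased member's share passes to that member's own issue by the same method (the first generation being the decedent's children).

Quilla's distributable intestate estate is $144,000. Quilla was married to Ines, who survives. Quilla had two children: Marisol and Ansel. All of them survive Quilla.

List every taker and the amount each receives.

Ines: $72,000; Marisol: $36,000; Ansel: $36,000

Ines takes one-half of $144,000 = $72,000. The remaining $72,000 passes to the descendants.
The descendants' portion ($72,000) is divided into 2 shares of $36,000: Marisol and Ansel each take $36,000.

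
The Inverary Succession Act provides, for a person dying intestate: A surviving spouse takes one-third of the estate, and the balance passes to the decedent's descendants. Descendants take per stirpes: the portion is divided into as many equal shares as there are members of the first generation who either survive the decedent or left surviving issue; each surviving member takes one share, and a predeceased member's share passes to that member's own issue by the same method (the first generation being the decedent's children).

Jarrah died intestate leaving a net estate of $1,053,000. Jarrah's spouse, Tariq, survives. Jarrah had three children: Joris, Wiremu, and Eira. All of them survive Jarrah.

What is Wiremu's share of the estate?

Tariq takes one-third of $1,053,000 = $351,000. The remaining $702,000 passes to the descendants.
The descendants' portion ($702,000) is divided into 3 shares of $234,000: Joris, Wiremu, and Eira each take $234,000.

Wiremu receives $234,000.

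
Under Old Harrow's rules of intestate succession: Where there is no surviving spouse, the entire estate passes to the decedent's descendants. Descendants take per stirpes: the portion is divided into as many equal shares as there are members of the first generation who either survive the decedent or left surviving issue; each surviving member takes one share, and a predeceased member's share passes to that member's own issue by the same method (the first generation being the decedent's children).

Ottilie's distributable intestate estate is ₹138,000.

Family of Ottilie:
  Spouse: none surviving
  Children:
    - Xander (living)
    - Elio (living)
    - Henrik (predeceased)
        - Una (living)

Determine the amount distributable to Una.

Una receives ₹46,000.

The entire ₹138,000 passes to the descendants.
That amount (₹138,000) is divided into 3 shares of ₹46,000: Xander and Elio each take ₹46,000; Henrik's ₹46,000 share passes to Henrik's issue.
Henrik's share (₹46,000) passes entirely to Una.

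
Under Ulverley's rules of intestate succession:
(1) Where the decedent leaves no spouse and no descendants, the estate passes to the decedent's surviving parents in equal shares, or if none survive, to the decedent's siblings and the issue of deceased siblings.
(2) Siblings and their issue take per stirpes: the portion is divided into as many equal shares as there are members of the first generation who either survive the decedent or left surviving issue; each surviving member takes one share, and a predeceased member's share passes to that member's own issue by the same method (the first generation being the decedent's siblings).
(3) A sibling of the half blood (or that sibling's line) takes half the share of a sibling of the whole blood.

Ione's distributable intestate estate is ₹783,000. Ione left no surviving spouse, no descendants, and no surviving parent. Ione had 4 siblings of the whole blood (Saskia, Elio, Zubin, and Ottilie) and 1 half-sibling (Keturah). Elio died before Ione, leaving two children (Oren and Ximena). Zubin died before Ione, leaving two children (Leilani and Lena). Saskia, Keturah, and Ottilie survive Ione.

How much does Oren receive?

The entire ₹783,000 passes to the siblings and their issue.
Counting each half-blood sibling's line as half a unit, there are 9/2 units in ₹783,000, so one unit is ₹174,000. Whole-blood lines (Saskia, Elio, Zubin, and Ottilie) take ₹174,000 each; half-blood lines (Keturah) take ₹87,000 each.
Elio's share (₹174,000) is divided into 2 shares of ₹87,000: Oren and Ximena each take ₹87,000.
Zubin's share (₹174,000) is divided into 2 shares of ₹87,000: Leilani and Lena each take ₹87,000.

Oren receives ₹87,000.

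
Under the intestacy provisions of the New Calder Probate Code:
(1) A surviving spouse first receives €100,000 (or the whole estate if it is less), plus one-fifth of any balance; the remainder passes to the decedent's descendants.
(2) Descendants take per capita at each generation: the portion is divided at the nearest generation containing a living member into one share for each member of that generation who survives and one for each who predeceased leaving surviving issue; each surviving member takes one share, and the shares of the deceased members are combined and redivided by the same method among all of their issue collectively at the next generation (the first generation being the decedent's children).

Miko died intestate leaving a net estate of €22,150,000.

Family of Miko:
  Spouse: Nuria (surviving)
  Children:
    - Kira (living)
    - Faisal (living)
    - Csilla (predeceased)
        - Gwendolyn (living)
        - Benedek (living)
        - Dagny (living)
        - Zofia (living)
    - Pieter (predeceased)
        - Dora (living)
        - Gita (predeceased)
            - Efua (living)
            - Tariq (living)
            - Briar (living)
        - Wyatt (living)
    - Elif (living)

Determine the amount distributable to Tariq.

Nuria first takes €100,000, leaving a balance of €22,050,000. Nuria then takes one-fifth of the balance (€4,410,000), for a total of €4,510,000. The remaining €17,640,000 passes to the descendants.
The descendants' portion (€17,640,000) is divided at the children's generation into 5 shares of €3,528,000. Kira, Faisal, and Elif each take €3,528,000. The 2 shares of the deceased (Csilla and Pieter) are combined into a pool of €7,056,000.
That pool (€7,056,000) is divided at the grandchildren's generation into 7 shares of €1,008,000. Gwendolyn, Benedek, Dagny, Zofia, Dora, and Wyatt each take €1,008,000. The remaining share for the deceased Gita (€1,008,000) is carried to the next generation.
That pool (€1,008,000) is divided at the great-grandchildren's generation equally among Efua, Tariq, and Briar: €336,000 each.

Tariq receives €336,000.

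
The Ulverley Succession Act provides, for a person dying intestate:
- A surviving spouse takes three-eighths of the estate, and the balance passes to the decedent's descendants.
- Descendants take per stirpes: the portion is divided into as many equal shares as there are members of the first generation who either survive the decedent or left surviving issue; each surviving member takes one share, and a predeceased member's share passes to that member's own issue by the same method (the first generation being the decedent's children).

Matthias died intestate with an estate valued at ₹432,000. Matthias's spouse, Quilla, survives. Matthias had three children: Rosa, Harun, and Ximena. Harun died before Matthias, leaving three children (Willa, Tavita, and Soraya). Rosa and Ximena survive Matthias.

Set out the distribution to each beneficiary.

Quilla: ₹162,000; Rosa: ₹90,000; Willa: ₹30,000; Tavita: ₹30,000; Soraya: ₹30,000; Ximena: ₹90,000

Quilla takes three-eighths of ₹432,000 = ₹162,000. The remaining ₹270,000 passes to the descendants.
The descendants' portion (₹270,000) is divided into 3 shares of ₹90,000: Rosa and Ximena each take ₹90,000; Harun's ₹90,000 share passes to Harun's issue.
Harun's share (₹90,000) is divided into 3 shares of ₹30,000: Willa, Tavita, and Soraya each take ₹30,000.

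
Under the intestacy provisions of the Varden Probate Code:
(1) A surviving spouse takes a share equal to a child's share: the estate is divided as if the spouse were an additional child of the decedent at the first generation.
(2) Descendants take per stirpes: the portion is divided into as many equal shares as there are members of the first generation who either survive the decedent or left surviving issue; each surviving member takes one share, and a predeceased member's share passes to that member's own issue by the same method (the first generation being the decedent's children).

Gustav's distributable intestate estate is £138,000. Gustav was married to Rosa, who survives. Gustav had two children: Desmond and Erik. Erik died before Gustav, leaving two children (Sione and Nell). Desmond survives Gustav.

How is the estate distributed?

The spouse counts as an additional share at the children's level, so there are 3 primary shares of £46,000. Rosa takes one such share (£46,000).
The children's combined portion (£92,000) is divided into 2 shares of £46,000: Desmond takes £46,000; Erik's £46,000 share passes to Erik's issue.
Erik's share (£46,000) is divided into 2 shares of £23,000: Sione and Nell each take £23,000.

Rosa: £46,000; Desmond: £46,000; Sione: £23,000; Nell: £23,000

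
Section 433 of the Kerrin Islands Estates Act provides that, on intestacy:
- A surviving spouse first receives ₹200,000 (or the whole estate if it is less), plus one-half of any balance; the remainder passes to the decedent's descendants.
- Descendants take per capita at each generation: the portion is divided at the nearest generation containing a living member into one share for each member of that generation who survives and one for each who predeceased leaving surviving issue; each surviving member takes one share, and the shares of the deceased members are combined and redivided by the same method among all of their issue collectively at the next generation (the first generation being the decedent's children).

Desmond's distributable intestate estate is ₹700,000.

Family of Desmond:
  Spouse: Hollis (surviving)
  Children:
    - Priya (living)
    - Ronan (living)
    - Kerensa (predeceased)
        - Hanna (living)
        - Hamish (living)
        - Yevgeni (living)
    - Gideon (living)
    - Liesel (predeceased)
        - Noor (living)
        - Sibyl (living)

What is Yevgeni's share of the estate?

Yevgeni receives ₹20,000.

Hollis first takes ₹200,000, leaving a balance of ₹500,000. Hollis then takes one-half of the balance (₹250,000), for a total of ₹450,000. The remaining ₹250,000 passes to the descendants.
The descendants' portion (₹250,000) is divided at the children's generation into 5 shares of ₹50,000. Priya, Ronan, and Gideon each take ₹50,000. The 2 shares of the deceased (Kerensa and Liesel) are combined into a pool of ₹100,000.
That pool (₹100,000) is divided at the grandchildren's generation equally among Hanna, Hamish, Yevgeni, Noor, and Sibyl: ₹20,000 each.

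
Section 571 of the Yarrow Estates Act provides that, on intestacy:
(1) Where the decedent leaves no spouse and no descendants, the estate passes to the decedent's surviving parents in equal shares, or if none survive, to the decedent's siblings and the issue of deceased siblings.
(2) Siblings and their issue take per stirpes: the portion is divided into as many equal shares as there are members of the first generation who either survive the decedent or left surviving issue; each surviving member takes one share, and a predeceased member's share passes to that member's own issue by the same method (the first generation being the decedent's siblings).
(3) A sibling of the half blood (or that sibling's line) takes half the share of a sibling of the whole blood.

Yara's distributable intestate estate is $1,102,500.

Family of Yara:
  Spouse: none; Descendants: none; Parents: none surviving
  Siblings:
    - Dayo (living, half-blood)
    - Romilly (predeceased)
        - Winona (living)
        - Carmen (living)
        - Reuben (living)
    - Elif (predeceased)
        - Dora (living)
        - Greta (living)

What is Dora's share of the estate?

The entire $1,102,500 passes to the siblings and their issue.
Counting each half-blood sibling's line as half a unit, there are 5/2 units in $1,102,500, so one unit is $441,000. Whole-blood lines (Romilly and Elif) take $441,000 each; half-blood lines (Dayo) take $220,500 each.
Romilly's share ($441,000) is divided into 3 shares of $147,000: Winona, Carmen, and Reuben each take $147,000.
Elif's share ($441,000) is divided into 2 shares of $220,500: Dora and Greta each take $220,500.

Dora receives $220,500.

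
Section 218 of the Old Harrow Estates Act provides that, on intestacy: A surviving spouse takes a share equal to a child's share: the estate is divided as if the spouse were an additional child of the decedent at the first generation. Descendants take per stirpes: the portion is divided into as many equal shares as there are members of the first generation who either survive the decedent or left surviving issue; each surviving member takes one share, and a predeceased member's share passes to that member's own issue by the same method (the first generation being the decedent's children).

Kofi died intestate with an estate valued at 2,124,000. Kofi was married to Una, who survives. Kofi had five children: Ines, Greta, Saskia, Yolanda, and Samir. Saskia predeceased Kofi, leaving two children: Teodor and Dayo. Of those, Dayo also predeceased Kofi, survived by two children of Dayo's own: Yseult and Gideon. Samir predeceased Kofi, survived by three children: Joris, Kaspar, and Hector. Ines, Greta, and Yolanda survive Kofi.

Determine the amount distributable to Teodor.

Teodor receives 177,000.

The spouse counts as an additional share at the children's level, so there are 6 primary shares of 354,000. Una takes one such share (354,000).
The children's combined portion (1,770,000) is divided into 5 shares of 354,000: Ines, Greta, and Yolanda each take 354,000; Saskia's 354,000 share passes to Saskia's issue; Samir's 354,000 share passes to Samir's issue.
Saskia's share (354,000) is divided into 2 shares of 177,000: Teodor takes 177,000; Dayo's 177,000 share passes to Dayo's issue.
Dayo's share (177,000) is divided into 2 shares of 88,500: Yseult and Gideon each take 88,500.
Samir's share (354,000) is divided into 3 shares of 118,000: Joris, Kaspar, and Hector each take 118,000.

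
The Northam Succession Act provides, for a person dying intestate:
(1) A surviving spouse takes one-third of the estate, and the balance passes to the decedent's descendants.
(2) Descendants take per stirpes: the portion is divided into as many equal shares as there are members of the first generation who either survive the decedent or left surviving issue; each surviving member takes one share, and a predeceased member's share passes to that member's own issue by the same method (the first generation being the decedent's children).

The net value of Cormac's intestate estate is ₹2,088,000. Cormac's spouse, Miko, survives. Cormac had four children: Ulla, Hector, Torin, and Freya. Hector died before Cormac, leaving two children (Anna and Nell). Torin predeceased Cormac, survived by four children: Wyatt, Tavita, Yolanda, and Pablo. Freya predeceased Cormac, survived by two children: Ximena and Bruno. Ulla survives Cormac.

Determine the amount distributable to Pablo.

Pablo receives ₹87,000.

Miko takes one-third of ₹2,088,000 = ₹696,000. The remaining ₹1,392,000 passes to the descendants.
The descendants' portion (₹1,392,000) is divided into 4 shares of ₹348,000: Ulla takes ₹348,000; Hector's ₹348,000 share passes to Hector's issue; Torin's ₹348,000 share passes to Torin's issue; Freya's ₹348,000 share passes to Freya's issue.
Hector's share (₹348,000) is divided into 2 shares of ₹174,000: Anna and Nell each take ₹174,000.
Torin's share (₹348,000) is divided into 4 shares of ₹87,000: Wyatt, Tavita, Yolanda, and Pablo each take ₹87,000.
Freya's share (₹348,000) is divided into 2 shares of ₹174,000: Ximena and Bruno each take ₹174,000.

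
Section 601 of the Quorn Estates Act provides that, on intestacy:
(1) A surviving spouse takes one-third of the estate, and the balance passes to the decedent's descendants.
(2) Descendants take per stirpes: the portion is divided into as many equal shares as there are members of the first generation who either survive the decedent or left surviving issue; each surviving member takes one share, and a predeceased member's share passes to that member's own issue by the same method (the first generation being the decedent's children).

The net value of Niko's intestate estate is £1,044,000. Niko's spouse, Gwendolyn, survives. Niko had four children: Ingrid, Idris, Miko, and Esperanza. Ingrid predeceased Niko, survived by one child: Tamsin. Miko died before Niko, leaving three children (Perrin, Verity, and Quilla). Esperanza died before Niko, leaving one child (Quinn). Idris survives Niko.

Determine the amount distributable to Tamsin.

Gwendolyn takes one-third of £1,044,000 = £348,000. The remaining £696,000 passes to the descendants.
The descendants' portion (£696,000) is divided into 4 shares of £174,000: Idris takes £174,000; Ingrid's £174,000 share passes to Ingrid's issue; Miko's £174,000 share passes to Miko's issue; Esperanza's £174,000 share passes to Esperanza's issue.
Ingrid's share (£174,000) passes entirely to Tamsin.
Miko's share (£174,000) is divided into 3 shares of £58,000: Perrin, Verity, and Quilla each take £58,000.
Esperanza's share (£174,000) passes entirely to Quinn.

Tamsin receives £174,000.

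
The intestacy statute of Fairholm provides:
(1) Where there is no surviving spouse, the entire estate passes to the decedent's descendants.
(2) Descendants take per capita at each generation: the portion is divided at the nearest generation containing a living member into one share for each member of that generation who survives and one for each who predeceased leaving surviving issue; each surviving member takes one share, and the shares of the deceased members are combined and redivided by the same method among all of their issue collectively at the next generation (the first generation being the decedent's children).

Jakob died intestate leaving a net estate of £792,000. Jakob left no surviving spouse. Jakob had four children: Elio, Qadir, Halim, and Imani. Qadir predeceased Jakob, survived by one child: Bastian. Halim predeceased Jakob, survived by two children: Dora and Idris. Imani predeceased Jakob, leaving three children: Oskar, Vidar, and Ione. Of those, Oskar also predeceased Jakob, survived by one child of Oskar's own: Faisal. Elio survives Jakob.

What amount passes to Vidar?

Vidar receives £99,000.

The entire £792,000 passes to the descendants.
That amount (£792,000) is divided at the children's generation into 4 shares of £198,000. Elio takes £198,000. The 3 shares of the deceased (Qadir, Halim, and Imani) are combined into a pool of £594,000.
That pool (£594,000) is divided at the grandchildren's generation into 6 shares of £99,000. Bastian, Dora, Idris, Vidar, and Ione each take £99,000. The remaining share for the deceased Oskar (£99,000) is carried to the next generation.
That pool (£99,000) passes entirely to Faisal, the sole taker at the great-grandchildren's generation.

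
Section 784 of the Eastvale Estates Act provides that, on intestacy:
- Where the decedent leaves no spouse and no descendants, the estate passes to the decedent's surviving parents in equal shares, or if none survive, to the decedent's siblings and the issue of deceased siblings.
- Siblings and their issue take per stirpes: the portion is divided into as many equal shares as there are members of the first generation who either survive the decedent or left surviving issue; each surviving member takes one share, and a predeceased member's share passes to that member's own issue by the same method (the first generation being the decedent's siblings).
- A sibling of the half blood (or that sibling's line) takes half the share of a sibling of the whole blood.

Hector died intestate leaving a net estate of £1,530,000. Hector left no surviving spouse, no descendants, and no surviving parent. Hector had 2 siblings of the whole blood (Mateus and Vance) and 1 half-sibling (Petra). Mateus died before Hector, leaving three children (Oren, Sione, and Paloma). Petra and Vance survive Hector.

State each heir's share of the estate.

Petra: £306,000; Oren: £204,000; Sione: £204,000; Paloma: £204,000; Vance: £612,000

The entire £1,530,000 passes to the siblings and their issue.
Counting each half-blood sibling's line as half a unit, there are 5/2 units in £1,530,000, so one unit is £612,000. Whole-blood lines (Mateus and Vance) take £612,000 each; half-blood lines (Petra) take £306,000 each.
Mateus's share (£612,000) is divided into 3 shares of £204,000: Oren, Sione, and Paloma each take £204,000.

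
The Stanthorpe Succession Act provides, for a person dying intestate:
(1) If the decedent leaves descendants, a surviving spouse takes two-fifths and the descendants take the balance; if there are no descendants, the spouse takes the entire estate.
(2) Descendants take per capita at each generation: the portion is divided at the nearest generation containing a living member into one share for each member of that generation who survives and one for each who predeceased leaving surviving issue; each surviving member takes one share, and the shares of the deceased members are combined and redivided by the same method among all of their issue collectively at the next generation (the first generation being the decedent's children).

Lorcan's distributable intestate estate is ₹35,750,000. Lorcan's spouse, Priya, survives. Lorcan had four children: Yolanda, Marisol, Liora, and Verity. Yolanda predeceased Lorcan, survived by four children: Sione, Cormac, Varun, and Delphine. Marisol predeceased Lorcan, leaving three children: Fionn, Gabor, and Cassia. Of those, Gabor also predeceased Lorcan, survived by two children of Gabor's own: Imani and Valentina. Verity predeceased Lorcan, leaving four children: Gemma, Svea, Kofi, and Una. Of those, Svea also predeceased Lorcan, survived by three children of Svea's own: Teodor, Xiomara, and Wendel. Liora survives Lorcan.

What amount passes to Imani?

Priya takes two-fifths of ₹35,750,000 = ₹14,300,000. The remaining ₹21,450,000 passes to the descendants.
The descendants' portion (₹21,450,000) is divided at the children's generation into 4 shares of ₹5,362,500. Liora takes ₹5,362,500. The 3 shares of the deceased (Yolanda, Marisol, and Verity) are combined into a pool of ₹16,087,500.
That pool (₹16,087,500) is divided at the grandchildren's generation into 11 shares of ₹1,462,500. Sione, Cormac, Varun, Delphine, Fionn, Cassia, Gemma, Kofi, and Una each take ₹1,462,500. The 2 shares of the deceased (Gabor and Svea) are combined into a pool of ₹2,925,000.
That pool (₹2,925,000) is divided at the great-grandchildren's generation equally among Imani, Valentina, Teodor, Xiomara, and Wendel: ₹585,000 each.

Imani receives ₹585,000.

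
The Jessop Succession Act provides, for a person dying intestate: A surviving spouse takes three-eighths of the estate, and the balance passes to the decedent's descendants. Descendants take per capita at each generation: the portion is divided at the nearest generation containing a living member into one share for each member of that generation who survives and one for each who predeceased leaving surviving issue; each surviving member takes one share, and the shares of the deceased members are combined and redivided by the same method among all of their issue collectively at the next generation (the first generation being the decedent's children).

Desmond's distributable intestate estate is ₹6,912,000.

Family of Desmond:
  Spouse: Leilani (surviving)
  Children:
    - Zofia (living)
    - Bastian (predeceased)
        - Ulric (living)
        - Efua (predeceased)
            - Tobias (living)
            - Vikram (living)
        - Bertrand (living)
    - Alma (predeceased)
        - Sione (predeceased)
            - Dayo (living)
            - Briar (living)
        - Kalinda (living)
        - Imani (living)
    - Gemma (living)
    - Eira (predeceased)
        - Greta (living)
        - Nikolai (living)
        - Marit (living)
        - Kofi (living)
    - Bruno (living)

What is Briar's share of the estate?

Leilani takes three-eighths of ₹6,912,000 = ₹2,592,000. The remaining ₹4,320,000 passes to the descendants.
The descendants' portion (₹4,320,000) is divided at the children's generation into 6 shares of ₹720,000. Zofia, Gemma, and Bruno each take ₹720,000. The 3 shares of the deceased (Bastian, Alma, and Eira) are combined into a pool of ₹2,160,000.
That pool (₹2,160,000) is divided at the grandchildren's generation into 10 shares of ₹216,000. Ulric, Bertrand, Kalinda, Imani, Greta, Nikolai, Marit, and Kofi each take ₹216,000. The 2 shares of the deceased (Efua and Sione) are combined into a pool of ₹432,000.
That pool (₹432,000) is divided at the great-grandchildren's generation equally among Tobias, Vikram, Dayo, and Briar: ₹108,000 each.

Briar receives ₹108,000.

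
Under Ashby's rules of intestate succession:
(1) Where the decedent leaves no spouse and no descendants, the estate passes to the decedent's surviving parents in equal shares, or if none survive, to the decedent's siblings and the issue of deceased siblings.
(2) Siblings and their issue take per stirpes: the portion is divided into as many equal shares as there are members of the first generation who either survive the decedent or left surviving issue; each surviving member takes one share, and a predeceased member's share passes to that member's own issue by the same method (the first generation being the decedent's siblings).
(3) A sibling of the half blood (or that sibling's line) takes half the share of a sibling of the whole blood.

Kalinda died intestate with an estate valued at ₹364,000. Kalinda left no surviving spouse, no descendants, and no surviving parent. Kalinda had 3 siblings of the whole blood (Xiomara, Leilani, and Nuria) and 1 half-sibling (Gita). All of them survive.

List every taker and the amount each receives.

The entire ₹364,000 passes to the siblings and their issue.
Counting each half-blood sibling's line as half a unit, there are 7/2 units in ₹364,000, so one unit is ₹104,000. Whole-blood lines (Xiomara, Leilani, and Nuria) take ₹104,000 each; half-blood lines (Gita) take ₹52,000 each.

Xiomara: ₹104,000; Leilani: ₹104,000; Gita: ₹52,000; Nuria: ₹104,000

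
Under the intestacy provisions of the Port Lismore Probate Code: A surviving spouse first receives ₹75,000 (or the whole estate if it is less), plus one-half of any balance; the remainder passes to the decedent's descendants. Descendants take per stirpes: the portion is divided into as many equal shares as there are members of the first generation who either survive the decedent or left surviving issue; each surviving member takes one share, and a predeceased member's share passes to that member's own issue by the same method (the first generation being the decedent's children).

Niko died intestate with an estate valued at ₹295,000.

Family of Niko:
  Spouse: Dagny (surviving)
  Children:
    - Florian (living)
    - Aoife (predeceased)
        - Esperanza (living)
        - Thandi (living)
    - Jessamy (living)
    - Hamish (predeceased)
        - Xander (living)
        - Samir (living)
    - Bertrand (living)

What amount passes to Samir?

Dagny first takes ₹75,000, leaving a balance of ₹220,000. Dagny then takes one-half of the balance (₹110,000), for a total of ₹185,000. The remaining ₹110,000 passes to the descendants.
The descendants' portion (₹110,000) is divided into 5 shares of ₹22,000: Florian, Jessamy, and Bertrand each take ₹22,000; Aoife's ₹22,000 share passes to Aoife's issue; Hamish's ₹22,000 share passes to Hamish's issue.
Aoife's share (₹22,000) is divided into 2 shares of ₹11,000: Esperanza and Thandi each take ₹11,000.
Hamish's share (₹22,000) is divided into 2 shares of ₹11,000: Xander and Samir each take ₹11,000.

Samir receives ₹11,000.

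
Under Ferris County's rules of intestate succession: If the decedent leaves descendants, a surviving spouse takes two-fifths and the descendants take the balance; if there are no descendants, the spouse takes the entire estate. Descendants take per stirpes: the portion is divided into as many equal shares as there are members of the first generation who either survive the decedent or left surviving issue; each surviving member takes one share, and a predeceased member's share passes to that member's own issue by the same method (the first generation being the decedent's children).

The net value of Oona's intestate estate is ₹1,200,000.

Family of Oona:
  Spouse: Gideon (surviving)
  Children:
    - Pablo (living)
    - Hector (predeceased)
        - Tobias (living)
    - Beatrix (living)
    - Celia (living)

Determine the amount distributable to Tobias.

Gideon takes two-fifths of ₹1,200,000 = ₹480,000. The remaining ₹720,000 passes to the descendants.
The descendants' portion (₹720,000) is divided into 4 shares of ₹180,000: Pablo, Beatrix, and Celia each take ₹180,000; Hector's ₹180,000 share passes to Hector's issue.
Hector's share (₹180,000) passes entirely to Tobias.

Tobias receives ₹180,000.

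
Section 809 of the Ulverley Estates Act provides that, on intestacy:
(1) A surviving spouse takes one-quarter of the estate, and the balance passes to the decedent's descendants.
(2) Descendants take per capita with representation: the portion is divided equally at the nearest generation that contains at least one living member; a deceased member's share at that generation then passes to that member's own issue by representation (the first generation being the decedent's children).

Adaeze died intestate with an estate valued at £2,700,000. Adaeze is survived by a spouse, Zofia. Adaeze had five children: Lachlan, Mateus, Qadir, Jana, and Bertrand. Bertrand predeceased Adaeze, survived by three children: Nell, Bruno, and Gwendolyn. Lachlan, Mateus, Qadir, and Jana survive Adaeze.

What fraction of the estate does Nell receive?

Zofia takes one-quarter of £2,700,000 = £675,000. The remaining £2,025,000 passes to the descendants.
The descendants' portion (£2,025,000) is divided into 5 shares of £405,000: Lachlan, Mateus, Qadir, and Jana each take £405,000; Bertrand's £405,000 share passes to Bertrand's issue.
Bertrand's share (£405,000) is divided into 3 shares of £135,000: Nell, Bruno, and Gwendolyn each take £135,000.

Nell receives 1/20 of the estate.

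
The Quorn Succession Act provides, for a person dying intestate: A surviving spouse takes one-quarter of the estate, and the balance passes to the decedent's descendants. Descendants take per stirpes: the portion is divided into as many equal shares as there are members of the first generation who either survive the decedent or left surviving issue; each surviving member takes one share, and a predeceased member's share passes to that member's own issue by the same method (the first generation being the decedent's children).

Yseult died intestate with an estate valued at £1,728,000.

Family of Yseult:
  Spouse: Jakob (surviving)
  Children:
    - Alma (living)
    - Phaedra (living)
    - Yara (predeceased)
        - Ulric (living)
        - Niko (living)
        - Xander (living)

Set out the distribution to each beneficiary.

Jakob takes one-quarter of £1,728,000 = £432,000. The remaining £1,296,000 passes to the descendants.
The descendants' portion (£1,296,000) is divided into 3 shares of £432,000: Alma and Phaedra each take £432,000; Yara's £432,000 share passes to Yara's issue.
Yara's share (£432,000) is divided into 3 shares of £144,000: Ulric, Niko, and Xander each take £144,000.

Jakob: £432,000; Alma: £432,000; Phaedra: £432,000; Ulric: £144,000; Niko: £144,000; Xander: £144,000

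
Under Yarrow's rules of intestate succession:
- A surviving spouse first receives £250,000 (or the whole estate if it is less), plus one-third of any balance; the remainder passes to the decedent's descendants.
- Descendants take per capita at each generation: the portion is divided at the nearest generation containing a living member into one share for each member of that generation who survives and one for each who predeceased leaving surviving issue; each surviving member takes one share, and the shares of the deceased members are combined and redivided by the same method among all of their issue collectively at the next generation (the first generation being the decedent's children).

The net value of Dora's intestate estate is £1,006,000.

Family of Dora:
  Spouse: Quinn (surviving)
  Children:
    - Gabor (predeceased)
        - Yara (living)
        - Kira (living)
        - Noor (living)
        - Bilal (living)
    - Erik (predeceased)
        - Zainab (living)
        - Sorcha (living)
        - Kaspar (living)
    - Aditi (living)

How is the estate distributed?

Quinn: £502,000; Yara: £48,000; Kira: £48,000; Noor: £48,000; Bilal: £48,000; Zainab: £48,000; Sorcha: £48,000; Kaspar: £48,000; Aditi: £168,000

Quinn first takes £250,000, leaving a balance of £756,000. Quinn then takes one-third of the balance (£252,000), for a total of £502,000. The remaining £504,000 passes to the descendants.
The descendants' portion (£504,000) is divided at the children's generation into 3 shares of £168,000. Aditi takes £168,000. The 2 shares of the deceased (Gabor and Erik) are combined into a pool of £336,000.
That pool (£336,000) is divided at the grandchildren's generation equally among Yara, Kira, Noor, Bilal, Zainab, Sorcha, and Kaspar: £48,000 each.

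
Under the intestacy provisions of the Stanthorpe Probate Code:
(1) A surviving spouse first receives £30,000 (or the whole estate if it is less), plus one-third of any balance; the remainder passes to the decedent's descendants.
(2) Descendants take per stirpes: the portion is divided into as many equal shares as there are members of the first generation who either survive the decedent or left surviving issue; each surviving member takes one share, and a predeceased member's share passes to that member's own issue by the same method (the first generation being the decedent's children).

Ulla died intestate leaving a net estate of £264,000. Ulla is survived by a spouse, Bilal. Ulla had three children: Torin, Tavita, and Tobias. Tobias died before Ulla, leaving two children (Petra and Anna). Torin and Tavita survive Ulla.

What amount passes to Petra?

Bilal first takes £30,000, leaving a balance of £234,000. Bilal then takes one-third of the balance (£78,000), for a total of £108,000. The remaining £156,000 passes to the descendants.
The descendants' portion (£156,000) is divided into 3 shares of £52,000: Torin and Tavita each take £52,000; Tobias's £52,000 share passes to Tobias's issue.
Tobias's share (£52,000) is divided into 2 shares of £26,000: Petra and Anna each take £26,000.

Petra receives £26,000.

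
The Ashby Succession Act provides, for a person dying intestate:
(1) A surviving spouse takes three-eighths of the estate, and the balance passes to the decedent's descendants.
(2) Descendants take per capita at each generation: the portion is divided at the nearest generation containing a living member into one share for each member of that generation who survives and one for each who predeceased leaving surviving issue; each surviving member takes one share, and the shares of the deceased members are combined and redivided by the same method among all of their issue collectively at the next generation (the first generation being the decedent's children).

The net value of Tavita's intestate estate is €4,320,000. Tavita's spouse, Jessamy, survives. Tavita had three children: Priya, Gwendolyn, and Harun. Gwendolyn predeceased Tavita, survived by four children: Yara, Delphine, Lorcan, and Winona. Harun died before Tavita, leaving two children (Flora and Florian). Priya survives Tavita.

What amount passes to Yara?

Jessamy takes three-eighths of €4,320,000 = €1,620,000. The remaining €2,700,000 passes to the descendants.
The descendants' portion (€2,700,000) is divided at the children's generation into 3 shares of €900,000. Priya takes €900,000. The 2 shares of the deceased (Gwendolyn and Harun) are combined into a pool of €1,800,000.
That pool (€1,800,000) is divided at the grandchildren's generation equally among Yara, Delphine, Lorcan, Winona, Flora, and Florian: €300,000 each.

Yara receives €300,000.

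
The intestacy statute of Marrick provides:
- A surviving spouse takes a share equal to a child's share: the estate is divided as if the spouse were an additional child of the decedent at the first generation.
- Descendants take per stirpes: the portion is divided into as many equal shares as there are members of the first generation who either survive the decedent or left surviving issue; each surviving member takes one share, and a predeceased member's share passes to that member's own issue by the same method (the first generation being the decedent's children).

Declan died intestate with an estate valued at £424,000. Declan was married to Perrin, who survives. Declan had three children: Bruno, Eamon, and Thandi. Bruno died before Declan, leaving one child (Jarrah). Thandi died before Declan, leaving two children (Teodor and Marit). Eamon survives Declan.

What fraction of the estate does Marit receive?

Marit receives 1/8 of the estate.

The spouse counts as an additional share at the children's level, so there are 4 primary shares of £106,000. Perrin takes one such share (£106,000).
The children's combined portion (£318,000) is divided into 3 shares of £106,000: Eamon takes £106,000; Bruno's £106,000 share passes to Bruno's issue; Thandi's £106,000 share passes to Thandi's issue.
Bruno's share (£106,000) passes entirely to Jarrah.
Thandi's share (£106,000) is divided into 2 shares of £53,000: Teodor and Marit each take £53,000.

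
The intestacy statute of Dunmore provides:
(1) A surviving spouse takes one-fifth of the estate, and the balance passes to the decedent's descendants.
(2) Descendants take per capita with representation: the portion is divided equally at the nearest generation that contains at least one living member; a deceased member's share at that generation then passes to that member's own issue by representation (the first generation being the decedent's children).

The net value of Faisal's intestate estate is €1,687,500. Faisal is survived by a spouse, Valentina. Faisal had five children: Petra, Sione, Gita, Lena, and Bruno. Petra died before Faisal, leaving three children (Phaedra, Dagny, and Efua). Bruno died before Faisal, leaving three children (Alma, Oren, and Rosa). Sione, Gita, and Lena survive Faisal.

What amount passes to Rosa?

Valentina takes one-fifth of €1,687,500 = €337,500. The remaining €1,350,000 passes to the descendants.
The descendants' portion (€1,350,000) is divided into 5 shares of €270,000: Sione, Gita, and Lena each take €270,000; Petra's €270,000 share passes to Petra's issue; Bruno's €270,000 share passes to Bruno's issue.
Petra's share (€270,000) is divided into 3 shares of €90,000: Phaedra, Dagny, and Efua each take €90,000.
Bruno's share (€270,000) is divided into 3 shares of €90,000: Alma, Oren, and Rosa each take €90,000.

Rosa receives €90,000.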